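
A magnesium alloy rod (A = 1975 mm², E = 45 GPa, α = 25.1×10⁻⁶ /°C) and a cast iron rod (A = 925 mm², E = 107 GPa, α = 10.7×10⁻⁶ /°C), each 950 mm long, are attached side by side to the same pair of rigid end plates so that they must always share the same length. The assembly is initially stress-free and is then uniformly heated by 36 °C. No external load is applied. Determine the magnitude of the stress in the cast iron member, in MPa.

Equilibrium of a rigid end plate with no external load gives equal and opposite internal forces ±P in the two members. Since α_{magnesium alloy} > α_{cast iron}, heating drives the magnesium alloy into compression and the cast iron into tension.
Equating the net (thermal + elastic) strains gives |α₁ − α₂|·ΔT = P·[1/(A₁E₁) + 1/(A₂E₂)].
|α₁ − α₂|·ΔT = 14.4×10⁻⁶ × 36 = 0.0005184.
1/(A₁E₁) + 1/(A₂E₂) = 1/(1975×45×10³) + 1/(925×107×10³) = 2.136×10⁻⁸ N⁻¹.
So P = 0.0005184 / 2.136×10⁻⁸ = 24.27 kN.
σ_{cast iron} = P/A₂ = 24270/925 = 26.24 MPa, tensile.

σ ≈ 26.2 MPa (tensile)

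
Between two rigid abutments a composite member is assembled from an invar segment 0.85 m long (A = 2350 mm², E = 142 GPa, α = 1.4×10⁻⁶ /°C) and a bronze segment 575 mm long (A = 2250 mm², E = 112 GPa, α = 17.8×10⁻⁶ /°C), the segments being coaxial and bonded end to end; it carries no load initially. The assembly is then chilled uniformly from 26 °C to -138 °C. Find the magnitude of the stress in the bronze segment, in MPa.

Free thermal contraction of the whole bar: Σ αᵢΔT Lᵢ = 1.4×10⁻⁶×164×850 + 17.8×10⁻⁶×164×575 = 1.874 mm.
The rigid supports impose zero overall length change; the single axial force P common to all segments must satisfy P Σ Lᵢ/(AᵢEᵢ) = δ_free.
Σ Lᵢ/(AᵢEᵢ) = 850/(2350×142×10³) + 575/(2250×112×10³) = 4.829×10⁻⁶ mm/N.
P = 1.874 / 4.829×10⁻⁶ = 388000 N = 388 kN, tensile.
σ_{bronze} = P / A = 388000 / 2250 = 172.5 MPa.

σ ≈ 172 MPa (tensile)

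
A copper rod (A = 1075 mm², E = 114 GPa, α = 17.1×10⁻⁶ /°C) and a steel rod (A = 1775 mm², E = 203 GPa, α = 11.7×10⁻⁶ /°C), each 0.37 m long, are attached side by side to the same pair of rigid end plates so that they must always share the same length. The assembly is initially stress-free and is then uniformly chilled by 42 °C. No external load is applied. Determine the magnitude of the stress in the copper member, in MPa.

Both members must finish at the same length. With the larger α, the copper tends to over-contract; the plates restrain it, putting the copper in tension and the steel in compression. With no external load the two internal forces are equal and opposite, magnitude P.
Equating the net (thermal + elastic) strains gives |α₁ − α₂|·ΔT = P·[1/(A₁E₁) + 1/(A₂E₂)].
|α₁ − α₂|·ΔT = 5.4×10⁻⁶ × 42 = 0.0002268.
1/(A₁E₁) + 1/(A₂E₂) = 1/(1075×114×10³) + 1/(1775×203×10³) = 1.094×10⁻⁸ N⁻¹.
P = 0.0002268 / 1.094×10⁻⁸ = 20740 N = 20.74 kN.
σ_{copper} = P/A₁ = 20740/1075 = 19.29 MPa, tensile.

σ ≈ 19.3 MPa (tensile)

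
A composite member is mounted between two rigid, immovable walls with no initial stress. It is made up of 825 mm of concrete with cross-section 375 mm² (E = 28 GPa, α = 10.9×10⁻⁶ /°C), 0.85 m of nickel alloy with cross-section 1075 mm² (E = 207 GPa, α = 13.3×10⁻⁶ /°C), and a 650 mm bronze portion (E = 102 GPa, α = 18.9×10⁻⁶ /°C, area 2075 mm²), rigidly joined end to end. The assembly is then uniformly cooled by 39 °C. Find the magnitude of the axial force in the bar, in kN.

Free thermal contraction of the whole bar: Σ αᵢΔT Lᵢ = 10.9×10⁻⁶×39×825 + 13.3×10⁻⁶×39×850 + 18.9×10⁻⁶×39×650 = 1.271 mm.
The walls prevent any net length change, so an axial force P (same in every segment) develops. Compatibility: P · Σ Lᵢ/(AᵢEᵢ) = δ_free.
The series flexibility is Σ Lᵢ/(AᵢEᵢ) = 825/(375×28×10³) + 850/(1075×207×10³) + 650/(2075×102×10³) = 8.546×10⁻⁵ mm/N.
So P = 1.271 / 8.546×10⁻⁵ = 14.87 kN, tensile.

P ≈ 14.9 kN (tensile)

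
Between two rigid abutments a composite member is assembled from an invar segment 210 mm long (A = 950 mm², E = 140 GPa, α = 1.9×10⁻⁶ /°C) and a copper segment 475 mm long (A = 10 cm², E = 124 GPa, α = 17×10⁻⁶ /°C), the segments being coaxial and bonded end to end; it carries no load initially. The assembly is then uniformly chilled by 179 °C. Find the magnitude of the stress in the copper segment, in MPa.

If the supports were absent, the total length change would be Σ αᵢΔT Lᵢ = 1.9×10⁻⁶×179×210 + 17×10⁻⁶×179×475 = 1.517 mm.
The rigid supports impose zero overall length change; the single axial force P common to all segments must satisfy P Σ Lᵢ/(AᵢEᵢ) = δ_free.
Σ Lᵢ/(AᵢEᵢ) = 210/(950×140×10³) + 475/(1000×124×10³) = 5.41×10⁻⁶ mm/N.
So P = 1.517 / 5.41×10⁻⁶ = 280.4 kN, tensile.
σ_{copper} = P / A = 280400 / 1000 = 280.4 MPa.

σ ≈ 280 MPa (tensile)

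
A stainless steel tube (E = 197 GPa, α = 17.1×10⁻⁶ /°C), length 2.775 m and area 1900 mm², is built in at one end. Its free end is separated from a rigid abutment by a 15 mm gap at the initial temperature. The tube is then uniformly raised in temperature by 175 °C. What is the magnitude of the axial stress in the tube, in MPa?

If the wall were absent the tube would grow by αΔT L = 17.1×10⁻⁶ × 175 × 2775 = 8.304 mm.
Since δ_free = 8.3 mm is less than the 15 mm gap, the tube never touches the wall. No axial force develops.

σ ≈ 0 MPa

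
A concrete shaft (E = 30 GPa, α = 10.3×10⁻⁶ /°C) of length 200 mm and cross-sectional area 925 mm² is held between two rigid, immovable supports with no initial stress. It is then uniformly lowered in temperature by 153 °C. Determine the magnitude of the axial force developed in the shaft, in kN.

Full restraint means ε = 0, so the stress is σ = EαΔT = 30×10³ × 10.3×10⁻⁶ × 153 = 47.28 MPa.
Then P = σA = 47.28 × 925 mm² = 43.73 kN, tensile.

P ≈ 43.7 kN (tensile)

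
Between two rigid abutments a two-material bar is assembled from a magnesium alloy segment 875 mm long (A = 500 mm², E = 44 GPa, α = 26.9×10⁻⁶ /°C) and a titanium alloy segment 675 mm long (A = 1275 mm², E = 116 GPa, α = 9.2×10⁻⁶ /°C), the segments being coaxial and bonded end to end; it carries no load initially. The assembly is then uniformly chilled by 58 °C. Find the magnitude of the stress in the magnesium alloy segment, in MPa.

Free thermal contraction of the whole bar: Σ αᵢΔT Lᵢ = 26.9×10⁻⁶×58×875 + 9.2×10⁻⁶×58×675 = 1.725 mm.
The rigid supports impose zero overall length change; the single axial force P common to all segments must satisfy P Σ Lᵢ/(AᵢEᵢ) = δ_free.
Σ Lᵢ/(AᵢEᵢ) = 875/(500×44×10³) + 675/(1275×116×10³) = 4.434×10⁻⁵ mm/N.
P = 1.725 / 4.434×10⁻⁵ = 38910 N = 38.91 kN, tensile.
σ_{magnesium alloy} = P / A = 38910 / 500 = 77.83 MPa.

σ ≈ 77.8 MPa (tensile)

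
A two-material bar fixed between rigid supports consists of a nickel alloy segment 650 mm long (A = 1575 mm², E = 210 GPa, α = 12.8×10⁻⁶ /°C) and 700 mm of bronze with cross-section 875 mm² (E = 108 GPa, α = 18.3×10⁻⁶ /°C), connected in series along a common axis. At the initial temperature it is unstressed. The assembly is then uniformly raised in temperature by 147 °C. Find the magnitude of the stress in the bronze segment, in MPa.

σ ≈ 379 MPa (compressive)

With the walls removed the bar would change length by δ_free = Σ αᵢΔT Lᵢ = 12.8×10⁻⁶×147×650 + 18.3×10⁻⁶×147×700 = 3.106 mm.
Since the ends are fixed, an axial force P builds up, equal in every segment, with P · Σ Lᵢ/(AᵢEᵢ) = δ_free.
The series flexibility is Σ Lᵢ/(AᵢEᵢ) = 650/(1575×210×10³) + 700/(875×108×10³) = 9.373×10⁻⁶ mm/N.
So P = 3.106 / 9.373×10⁻⁶ = 331.4 kN, compressive.
σ_{bronze} = P / A = 331400 / 875 = 378.7 MPa.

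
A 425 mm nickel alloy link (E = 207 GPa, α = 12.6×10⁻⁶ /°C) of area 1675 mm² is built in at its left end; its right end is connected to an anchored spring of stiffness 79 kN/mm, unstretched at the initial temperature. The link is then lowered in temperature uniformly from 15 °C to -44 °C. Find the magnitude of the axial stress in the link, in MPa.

σ ≈ 13.6 MPa (tensile)

Free thermal contraction: δ_free = αΔT L = 12.6×10⁻⁶ × 59 × 425 = 0.3159 mm.
With a force P in the spring, the elastic change of the link is PL/(AE) and that of the spring is P/k; compatibility requires their sum to equal δ_free.
So P = δ_free / [L/(AE) + 1/k] = 0.3159 / [ 425/(1675×207×10³) + 1/(79×10³) ].
P = 0.3159 / 1.388×10⁻⁵ = 22760 N.
σ = P/A = 22760/1675 = 13.59 MPa.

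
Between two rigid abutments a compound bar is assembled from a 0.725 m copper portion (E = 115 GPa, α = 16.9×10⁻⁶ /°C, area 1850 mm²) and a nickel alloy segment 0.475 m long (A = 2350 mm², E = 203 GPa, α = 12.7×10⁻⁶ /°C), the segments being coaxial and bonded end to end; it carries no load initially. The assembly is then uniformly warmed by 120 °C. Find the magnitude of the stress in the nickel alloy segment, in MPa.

σ ≈ 212 MPa (compressive)

With the walls removed the bar would change length by δ_free = Σ αᵢΔT Lᵢ = 16.9×10⁻⁶×120×725 + 12.7×10⁻⁶×120×475 = 2.194 mm.
Since the ends are fixed, an axial force P builds up, equal in every segment, with P · Σ Lᵢ/(AᵢEᵢ) = δ_free.
Σ Lᵢ/(AᵢEᵢ) = 725/(1850×115×10³) + 475/(2350×203×10³) = 4.403×10⁻⁶ mm/N.
P = 2.194 / 4.403×10⁻⁶ = 498300 N = 498.3 kN, compressive.
σ_{nickel alloy} = P / A = 498300 / 2350 = 212 MPa.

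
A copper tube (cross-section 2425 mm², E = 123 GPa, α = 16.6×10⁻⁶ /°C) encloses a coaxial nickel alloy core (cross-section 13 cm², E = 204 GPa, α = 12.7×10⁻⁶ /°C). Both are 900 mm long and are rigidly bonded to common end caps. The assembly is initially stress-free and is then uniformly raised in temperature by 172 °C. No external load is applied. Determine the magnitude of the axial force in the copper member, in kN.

Equilibrium of a rigid end plate with no external load gives equal and opposite internal forces ±P in the two members. Since α_{copper} > α_{nickel alloy}, heating drives the copper into compression and the nickel alloy into tension.
Compatibility of the two members (thermal + elastic change equal): (α₁ − α₂)ΔT = P·[1/(A₁E₁) + 1/(A₂E₂)].
|α₁ − α₂|·ΔT = 3.9×10⁻⁶ × 172 = 0.0006708.
1/(A₁E₁) + 1/(A₂E₂) = 1/(2425×123×10³) + 1/(1300×204×10³) = 7.123×10⁻⁹ N⁻¹.
So P = 0.0006708 / 7.123×10⁻⁹ = 94.17 kN.

P ≈ 94.2 kN (compressive in the copper)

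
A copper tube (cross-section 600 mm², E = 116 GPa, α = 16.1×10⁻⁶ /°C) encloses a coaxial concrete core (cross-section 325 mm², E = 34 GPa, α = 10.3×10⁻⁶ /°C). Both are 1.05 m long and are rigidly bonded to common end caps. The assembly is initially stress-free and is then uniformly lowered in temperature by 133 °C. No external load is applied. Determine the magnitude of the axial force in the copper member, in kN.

P ≈ 7.36 kN (tensile in the copper)

Both members must finish at the same length. With the larger α, the copper tends to over-contract; the plates restrain it, putting the copper in tension and the concrete in compression. With no external load the two internal forces are equal and opposite, magnitude P.
Setting the final lengths equal and cancelling L: (α₁ − α₂)ΔT = P/(A₁E₁) + P/(A₂E₂).
|α₁ − α₂|·ΔT = 5.8×10⁻⁶ × 133 = 0.0007714.
1/(A₁E₁) + 1/(A₂E₂) = 1/(600×116×10³) + 1/(325×34×10³) = 1.049×10⁻⁷ N⁻¹.
So P = 0.0007714 / 1.049×10⁻⁷ = 7.356 kN.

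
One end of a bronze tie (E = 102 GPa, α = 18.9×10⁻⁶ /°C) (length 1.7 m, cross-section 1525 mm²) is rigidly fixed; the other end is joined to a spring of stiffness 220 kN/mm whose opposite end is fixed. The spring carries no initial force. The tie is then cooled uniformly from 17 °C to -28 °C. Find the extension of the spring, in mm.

Free thermal contraction: δ_free = αΔT L = 18.9×10⁻⁶ × 45 × 1700 = 1.446 mm.
Let P be the tensile force in the spring. The tie extends elastically by PL/(AE) and the spring stretches by P/k; together these equal δ_free.
P [ L/(AE) + 1/k ] = δ_free → P [ 1700/(1525×102×10³) + 1/(220×10³) ] = 1.446.
P = 1.446 / 1.547×10⁻⁵ = 93430 N.
Spring extension = P/k = 93430/(220×10³) = 0.4247 mm.

δ ≈ 0.425 mm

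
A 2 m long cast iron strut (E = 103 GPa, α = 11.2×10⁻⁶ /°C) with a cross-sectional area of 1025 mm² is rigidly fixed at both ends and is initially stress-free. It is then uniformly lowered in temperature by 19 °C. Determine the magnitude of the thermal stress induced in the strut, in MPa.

Because both ends are immovable the net strain is zero, and the suppressed thermal strain is αΔT = 11.2×10⁻⁶ × 19 = 212.8×10⁻⁶.
Hence σ = E·αΔT = 103×10³ × 212.8×10⁻⁶ = 21.92 MPa, tensile.

σ ≈ 21.9 MPa (tensile)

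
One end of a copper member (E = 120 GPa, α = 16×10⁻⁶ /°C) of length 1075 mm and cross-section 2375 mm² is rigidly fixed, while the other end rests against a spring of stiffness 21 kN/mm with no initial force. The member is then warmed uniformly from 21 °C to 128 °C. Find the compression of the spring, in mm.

δ ≈ 1.71 mm

If the spring were absent the member would lengthen by αΔT L = 16×10⁻⁶ × 107 × 1075 = 1.84 mm.
With a force P in the spring, the elastic change of the member is PL/(AE) and that of the spring is P/k; compatibility requires their sum to equal δ_free.
So P = δ_free / [L/(AE) + 1/k] = 1.84 / [ 1075/(2375×120×10³) + 1/(21×10³) ].
P = 1.84 / 5.139×10⁻⁵ = 35810 N.
Spring compression = P/k = 35810/(21×10³) = 1.705 mm.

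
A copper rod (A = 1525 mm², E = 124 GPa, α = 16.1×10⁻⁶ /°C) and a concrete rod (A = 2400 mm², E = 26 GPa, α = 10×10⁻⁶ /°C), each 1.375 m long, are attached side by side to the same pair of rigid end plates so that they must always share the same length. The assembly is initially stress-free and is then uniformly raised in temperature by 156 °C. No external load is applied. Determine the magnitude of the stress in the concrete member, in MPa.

Both members must finish at the same length. With the larger α, the copper tends to over-expand; the plates restrain it, putting the copper in compression and the concrete in tension. With no external load the two internal forces are equal and opposite, magnitude P.
Setting the final lengths equal and cancelling L: (α₁ − α₂)ΔT = P/(A₁E₁) + P/(A₂E₂).
|α₁ − α₂|·ΔT = 6.1×10⁻⁶ × 156 = 0.0009516.
1/(A₁E₁) + 1/(A₂E₂) = 1/(1525×124×10³) + 1/(2400×26×10³) = 2.131×10⁻⁸ N⁻¹.
P = 0.0009516 / 2.131×10⁻⁸ = 44650 N = 44.65 kN.
σ_{concrete} = P/A₂ = 44650/2400 = 18.6 MPa, tensile.

σ ≈ 18.6 MPa (tensile)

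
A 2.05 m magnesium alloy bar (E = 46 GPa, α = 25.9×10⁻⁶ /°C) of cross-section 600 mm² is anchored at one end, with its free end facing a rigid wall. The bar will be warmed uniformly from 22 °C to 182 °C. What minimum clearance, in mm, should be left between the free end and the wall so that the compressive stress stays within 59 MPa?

g ≈ 5.87 mm

Free expansion if unrestrained: δ_free = αΔT L = 25.9×10⁻⁶ × 160 × 2050 = 8.495 mm.
A stress of 59 MPa corresponds to the wall pushing the bar back by σL/E = 59×2050/(46×10³) = 2.629 mm.
So the gap has to take up the difference, g_min = δ_free − σL/E = 8.495 − 2.629 = 5.866 mm.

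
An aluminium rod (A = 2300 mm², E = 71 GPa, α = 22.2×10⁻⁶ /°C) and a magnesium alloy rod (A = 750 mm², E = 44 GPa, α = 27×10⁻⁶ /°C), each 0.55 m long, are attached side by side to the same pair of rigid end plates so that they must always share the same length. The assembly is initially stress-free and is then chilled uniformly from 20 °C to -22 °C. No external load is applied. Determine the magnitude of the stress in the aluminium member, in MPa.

Equilibrium of a rigid end plate with no external load gives equal and opposite internal forces ±P in the two members. Since α_{magnesium alloy} > α_{aluminium}, cooling drives the magnesium alloy into tension and the aluminium into compression.
Compatibility of the two members (thermal + elastic change equal): (α₁ − α₂)ΔT = P·[1/(A₁E₁) + 1/(A₂E₂)].
|α₁ − α₂|·ΔT = 4.8×10⁻⁶ × 42 = 0.0002016.
1/(A₁E₁) + 1/(A₂E₂) = 1/(2300×71×10³) + 1/(750×44×10³) = 3.643×10⁻⁸ N⁻¹.
So P = 0.0002016 / 3.643×10⁻⁸ = 5.534 kN.
σ_{aluminium} = P/A₁ = 5534/2300 = 2.406 MPa, compressive.

σ ≈ 2.41 MPa (compressive)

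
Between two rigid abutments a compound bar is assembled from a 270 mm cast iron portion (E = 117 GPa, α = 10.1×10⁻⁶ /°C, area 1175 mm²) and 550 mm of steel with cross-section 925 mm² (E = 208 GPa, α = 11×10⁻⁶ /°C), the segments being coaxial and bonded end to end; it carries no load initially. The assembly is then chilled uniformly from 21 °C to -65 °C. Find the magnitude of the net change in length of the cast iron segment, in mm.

|ΔL| ≈ 0.0729 mm

With the walls removed the bar would change length by δ_free = Σ αᵢΔT Lᵢ = 10.1×10⁻⁶×86×270 + 11×10⁻⁶×86×550 = 0.7548 mm.
The walls prevent any net length change, so an axial force P (same in every segment) develops. Compatibility: P · Σ Lᵢ/(AᵢEᵢ) = δ_free.
Σ Lᵢ/(AᵢEᵢ) = 270/(1175×117×10³) + 550/(925×208×10³) = 4.823×10⁻⁶ mm/N.
P = 0.7548 / 4.823×10⁻⁶ = 156500 N = 156.5 kN, tensile.
For the cast iron segment, free thermal change = 10.1×10⁻⁶×86×270 = 0.2345 mm and elastic change from P = 156500×270/(1175×117×10³) = 0.3074 mm; these oppose, so the net change is 0.0729 mm (segment lengthens).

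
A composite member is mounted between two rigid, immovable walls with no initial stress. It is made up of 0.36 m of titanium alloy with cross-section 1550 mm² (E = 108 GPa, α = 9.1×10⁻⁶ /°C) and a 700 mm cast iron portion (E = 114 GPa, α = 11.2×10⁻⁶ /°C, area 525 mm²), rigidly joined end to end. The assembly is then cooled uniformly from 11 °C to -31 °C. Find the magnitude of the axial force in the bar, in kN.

P ≈ 33.7 kN (tensile)

With the walls removed the bar would change length by δ_free = Σ αᵢΔT Lᵢ = 9.1×10⁻⁶×42×360 + 11.2×10⁻⁶×42×700 = 0.4669 mm.
The rigid supports impose zero overall length change; the single axial force P common to all segments must satisfy P Σ Lᵢ/(AᵢEᵢ) = δ_free.
Σ Lᵢ/(AᵢEᵢ) = 360/(1550×108×10³) + 700/(525×114×10³) = 1.385×10⁻⁵ mm/N.
So P = 0.4669 / 1.385×10⁻⁵ = 33.72 kN, tensile.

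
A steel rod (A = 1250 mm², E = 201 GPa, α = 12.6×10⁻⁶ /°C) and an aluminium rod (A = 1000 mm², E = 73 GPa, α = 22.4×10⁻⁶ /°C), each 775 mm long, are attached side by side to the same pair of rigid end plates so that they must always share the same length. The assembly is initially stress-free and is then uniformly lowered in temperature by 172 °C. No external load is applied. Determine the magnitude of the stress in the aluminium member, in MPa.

Both members must finish at the same length. With the larger α, the aluminium tends to over-contract; the plates restrain it, putting the aluminium in tension and the steel in compression. With no external load the two internal forces are equal and opposite, magnitude P.
Setting the final lengths equal and cancelling L: (α₁ − α₂)ΔT = P/(A₁E₁) + P/(A₂E₂).
|α₁ − α₂|·ΔT = 9.8×10⁻⁶ × 172 = 0.001686.
1/(A₁E₁) + 1/(A₂E₂) = 1/(1250×201×10³) + 1/(1000×73×10³) = 1.768×10⁻⁸ N⁻¹.
So P = 0.001686 / 1.768×10⁻⁸ = 95.35 kN.
σ_{aluminium} = P/A₂ = 95350/1000 = 95.35 MPa, tensile.

σ ≈ 95.3 MPa (tensile)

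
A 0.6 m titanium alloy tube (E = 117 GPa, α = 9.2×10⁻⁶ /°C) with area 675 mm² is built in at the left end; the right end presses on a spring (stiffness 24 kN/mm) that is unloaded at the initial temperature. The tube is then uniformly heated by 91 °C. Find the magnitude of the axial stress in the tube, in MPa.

If the spring were absent the tube would lengthen by αΔT L = 9.2×10⁻⁶ × 91 × 600 = 0.5023 mm.
With a force P in the spring, the elastic change of the tube is PL/(AE) and that of the spring is P/k; compatibility requires their sum to equal δ_free.
P [ L/(AE) + 1/k ] = δ_free → P [ 600/(675×117×10³) + 1/(24×10³) ] = 0.5023.
P = 0.5023 / 4.926×10⁻⁵ = 10200 N.
σ = P/A = 10200/675 = 15.11 MPa.

σ ≈ 15.1 MPa (compressive)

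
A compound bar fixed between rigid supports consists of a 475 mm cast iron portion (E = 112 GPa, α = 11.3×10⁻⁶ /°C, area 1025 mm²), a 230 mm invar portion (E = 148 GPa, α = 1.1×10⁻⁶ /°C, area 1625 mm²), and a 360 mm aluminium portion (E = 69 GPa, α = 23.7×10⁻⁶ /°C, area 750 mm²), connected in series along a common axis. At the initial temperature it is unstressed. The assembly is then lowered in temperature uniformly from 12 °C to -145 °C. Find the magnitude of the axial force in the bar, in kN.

If the supports were absent, the total length change would be Σ αᵢΔT Lᵢ = 11.3×10⁻⁶×157×475 + 1.1×10⁻⁶×157×230 + 23.7×10⁻⁶×157×360 = 2.222 mm.
The walls prevent any net length change, so an axial force P (same in every segment) develops. Compatibility: P · Σ Lᵢ/(AᵢEᵢ) = δ_free.
Σ Lᵢ/(AᵢEᵢ) = 475/(1025×112×10³) + 230/(1625×148×10³) + 360/(750×69×10³) = 1.205×10⁻⁵ mm/N.
P = 2.222 / 1.205×10⁻⁵ = 184400 N = 184.4 kN, tensile.

P ≈ 184 kN (tensile)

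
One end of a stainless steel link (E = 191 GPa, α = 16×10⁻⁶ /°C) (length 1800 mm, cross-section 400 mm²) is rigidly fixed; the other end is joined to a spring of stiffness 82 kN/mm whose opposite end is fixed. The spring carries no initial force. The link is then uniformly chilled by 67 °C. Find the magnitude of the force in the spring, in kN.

P ≈ 54 kN

If the spring were absent the link would shorten by αΔT L = 16×10⁻⁶ × 67 × 1800 = 1.93 mm.
With a force P in the spring, the elastic change of the link is PL/(AE) and that of the spring is P/k; compatibility requires their sum to equal δ_free.
P [ L/(AE) + 1/k ] = δ_free → P [ 1800/(400×191×10³) + 1/(82×10³) ] = 1.93.
P = 1.93 / 3.576×10⁻⁵ = 53970 N.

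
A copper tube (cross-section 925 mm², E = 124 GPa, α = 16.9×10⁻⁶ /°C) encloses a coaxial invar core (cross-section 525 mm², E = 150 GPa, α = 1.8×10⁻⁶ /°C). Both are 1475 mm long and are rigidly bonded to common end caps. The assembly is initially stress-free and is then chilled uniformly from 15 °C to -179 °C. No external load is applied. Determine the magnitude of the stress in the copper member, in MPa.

σ ≈ 148 MPa (tensile)

The copper has the larger α, so on cooling it would change length more than the invar if both were free. The rigid plates force a common final length, so the copper is put into tension and the invar into compression, with equal and opposite forces P (no external load).
Equating the net (thermal + elastic) strains gives |α₁ − α₂|·ΔT = P·[1/(A₁E₁) + 1/(A₂E₂)].
|α₁ − α₂|·ΔT = 15.1×10⁻⁶ × 194 = 0.002929.
1/(A₁E₁) + 1/(A₂E₂) = 1/(925×124×10³) + 1/(525×150×10³) = 2.142×10⁻⁸ N⁻¹.
So P = 0.002929 / 2.142×10⁻⁸ = 136.8 kN.
σ_{copper} = P/A₁ = 136800/925 = 147.9 MPa, tensile.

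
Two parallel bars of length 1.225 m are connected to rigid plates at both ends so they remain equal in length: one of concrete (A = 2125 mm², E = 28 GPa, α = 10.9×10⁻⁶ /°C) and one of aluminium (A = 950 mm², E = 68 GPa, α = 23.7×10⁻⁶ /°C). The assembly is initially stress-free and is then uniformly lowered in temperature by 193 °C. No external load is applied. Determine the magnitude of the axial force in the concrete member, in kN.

Both members must finish at the same length. With the larger α, the aluminium tends to over-contract; the plates restrain it, putting the aluminium in tension and the concrete in compression. With no external load the two internal forces are equal and opposite, magnitude P.
Equating the net (thermal + elastic) strains gives |α₁ − α₂|·ΔT = P·[1/(A₁E₁) + 1/(A₂E₂)].
|α₁ − α₂|·ΔT = 12.8×10⁻⁶ × 193 = 0.00247.
1/(A₁E₁) + 1/(A₂E₂) = 1/(2125×28×10³) + 1/(950×68×10³) = 3.229×10⁻⁸ N⁻¹.
P = 0.00247 / 3.229×10⁻⁸ = 76510 N = 76.51 kN.

P ≈ 76.5 kN (compressive in the concrete)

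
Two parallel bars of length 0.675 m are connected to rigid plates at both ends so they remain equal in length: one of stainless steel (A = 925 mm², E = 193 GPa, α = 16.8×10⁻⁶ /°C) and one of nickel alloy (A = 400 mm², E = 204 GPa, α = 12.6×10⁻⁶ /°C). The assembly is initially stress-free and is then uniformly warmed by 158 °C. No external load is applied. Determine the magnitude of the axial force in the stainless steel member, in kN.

Equilibrium of a rigid end plate with no external load gives equal and opposite internal forces ±P in the two members. Since α_{stainless steel} > α_{nickel alloy}, heating drives the stainless steel into compression and the nickel alloy into tension.
Setting the final lengths equal and cancelling L: (α₁ − α₂)ΔT = P/(A₁E₁) + P/(A₂E₂).
|α₁ − α₂|·ΔT = 4.2×10⁻⁶ × 158 = 0.0006636.
1/(A₁E₁) + 1/(A₂E₂) = 1/(925×193×10³) + 1/(400×204×10³) = 1.786×10⁻⁸ N⁻¹.
P = 0.0006636 / 1.786×10⁻⁸ = 37160 N = 37.16 kN.

P ≈ 37.2 kN (compressive in the stainless steel)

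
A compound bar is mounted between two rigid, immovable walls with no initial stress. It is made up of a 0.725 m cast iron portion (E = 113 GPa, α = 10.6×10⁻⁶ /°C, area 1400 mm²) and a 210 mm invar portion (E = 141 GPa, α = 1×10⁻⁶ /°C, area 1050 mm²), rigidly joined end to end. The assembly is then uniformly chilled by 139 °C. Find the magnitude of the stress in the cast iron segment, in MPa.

If the supports were absent, the total length change would be Σ αᵢΔT Lᵢ = 10.6×10⁻⁶×139×725 + 1×10⁻⁶×139×210 = 1.097 mm.
The walls prevent any net length change, so an axial force P (same in every segment) develops. Compatibility: P · Σ Lᵢ/(AᵢEᵢ) = δ_free.
Σ Lᵢ/(AᵢEᵢ) = 725/(1400×113×10³) + 210/(1050×141×10³) = 6.001×10⁻⁶ mm/N.
Hence P = δ_free / Σ(L/AE) = 1.097/6.001×10⁻⁶ = 182.9 kN (tensile).
σ_{cast iron} = P / A = 182900 / 1400 = 130.6 MPa.

σ ≈ 131 MPa (tensile)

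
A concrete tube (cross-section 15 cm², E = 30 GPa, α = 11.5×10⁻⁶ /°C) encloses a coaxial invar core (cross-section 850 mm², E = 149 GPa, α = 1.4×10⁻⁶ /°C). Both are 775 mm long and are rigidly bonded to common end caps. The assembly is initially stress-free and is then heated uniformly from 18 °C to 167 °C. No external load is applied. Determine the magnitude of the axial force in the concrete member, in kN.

Equilibrium of a rigid end plate with no external load gives equal and opposite internal forces ±P in the two members. Since α_{concrete} > α_{invar}, heating drives the concrete into compression and the invar into tension.
Equating the net (thermal + elastic) strains gives |α₁ − α₂|·ΔT = P·[1/(A₁E₁) + 1/(A₂E₂)].
|α₁ − α₂|·ΔT = 10.1×10⁻⁶ × 149 = 0.001505.
1/(A₁E₁) + 1/(A₂E₂) = 1/(1500×30×10³) + 1/(850×149×10³) = 3.012×10⁻⁸ N⁻¹.
P = 0.001505 / 3.012×10⁻⁸ = 49970 N = 49.97 kN.

P ≈ 50 kN (compressive in the concrete)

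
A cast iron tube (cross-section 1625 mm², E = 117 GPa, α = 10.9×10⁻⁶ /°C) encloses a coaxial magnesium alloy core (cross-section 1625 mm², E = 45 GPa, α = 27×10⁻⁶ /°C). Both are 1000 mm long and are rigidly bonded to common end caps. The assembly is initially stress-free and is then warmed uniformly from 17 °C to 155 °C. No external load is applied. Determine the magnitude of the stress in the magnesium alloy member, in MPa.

σ ≈ 72.2 MPa (compressive)

The magnesium alloy has the larger α, so on heating it would change length more than the cast iron if both were free. The rigid plates force a common final length, so the magnesium alloy is put into compression and the cast iron into tension, with equal and opposite forces P (no external load).
Setting the final lengths equal and cancelling L: (α₁ − α₂)ΔT = P/(A₁E₁) + P/(A₂E₂).
|α₁ − α₂|·ΔT = 16.1×10⁻⁶ × 138 = 0.002222.
1/(A₁E₁) + 1/(A₂E₂) = 1/(1625×117×10³) + 1/(1625×45×10³) = 1.893×10⁻⁸ N⁻¹.
So P = 0.002222 / 1.893×10⁻⁸ = 117.3 kN.
σ_{magnesium alloy} = P/A₂ = 117300/1625 = 72.21 MPa, compressive.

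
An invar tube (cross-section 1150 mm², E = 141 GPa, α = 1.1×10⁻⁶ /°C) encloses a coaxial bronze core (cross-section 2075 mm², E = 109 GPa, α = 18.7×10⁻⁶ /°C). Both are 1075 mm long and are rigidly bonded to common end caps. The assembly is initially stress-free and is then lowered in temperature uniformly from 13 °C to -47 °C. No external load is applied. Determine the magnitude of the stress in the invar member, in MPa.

Equilibrium of a rigid end plate with no external load gives equal and opposite internal forces ±P in the two members. Since α_{bronze} > α_{invar}, cooling drives the bronze into tension and the invar into compression.
Equating the net (thermal + elastic) strains gives |α₁ − α₂|·ΔT = P·[1/(A₁E₁) + 1/(A₂E₂)].
|α₁ − α₂|·ΔT = 17.6×10⁻⁶ × 60 = 0.001056.
1/(A₁E₁) + 1/(A₂E₂) = 1/(1150×141×10³) + 1/(2075×109×10³) = 1.059×10⁻⁸ N⁻¹.
So P = 0.001056 / 1.059×10⁻⁸ = 99.73 kN.
σ_{invar} = P/A₁ = 99730/1150 = 86.72 MPa, compressive.

σ ≈ 86.7 MPa (compressive)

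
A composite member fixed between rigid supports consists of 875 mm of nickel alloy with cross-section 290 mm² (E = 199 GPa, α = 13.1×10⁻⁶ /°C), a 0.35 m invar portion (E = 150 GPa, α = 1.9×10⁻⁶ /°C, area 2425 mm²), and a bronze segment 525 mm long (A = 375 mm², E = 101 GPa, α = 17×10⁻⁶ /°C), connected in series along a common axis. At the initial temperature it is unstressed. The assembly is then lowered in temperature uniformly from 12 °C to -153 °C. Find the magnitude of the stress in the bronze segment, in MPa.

σ ≈ 309 MPa (tensile)

With the walls removed the bar would change length by δ_free = Σ αᵢΔT Lᵢ = 13.1×10⁻⁶×165×875 + 1.9×10⁻⁶×165×350 + 17×10⁻⁶×165×525 = 3.474 mm.
The walls prevent any net length change, so an axial force P (same in every segment) develops. Compatibility: P · Σ Lᵢ/(AᵢEᵢ) = δ_free.
Σ Lᵢ/(AᵢEᵢ) = 875/(290×199×10³) + 350/(2425×150×10³) + 525/(375×101×10³) = 2.999×10⁻⁵ mm/N.
So P = 3.474 / 2.999×10⁻⁵ = 115.8 kN, tensile.
σ_{bronze} = P / A = 115800 / 375 = 308.9 MPa.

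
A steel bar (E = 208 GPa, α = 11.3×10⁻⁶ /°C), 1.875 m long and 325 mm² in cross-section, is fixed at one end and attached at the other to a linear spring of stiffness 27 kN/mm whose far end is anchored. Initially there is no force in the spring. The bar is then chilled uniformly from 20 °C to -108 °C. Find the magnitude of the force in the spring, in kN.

The unrestrained thermal change is αΔT L = 11.3×10⁻⁶ × 128 × 1875 = 2.712 mm.
With a force P in the spring, the elastic change of the bar is PL/(AE) and that of the spring is P/k; compatibility requires their sum to equal δ_free.
So P = δ_free / [L/(AE) + 1/k] = 2.712 / [ 1875/(325×208×10³) + 1/(27×10³) ].
P = 2.712 / 6.477×10⁻⁵ = 41870 N.

P ≈ 41.9 kN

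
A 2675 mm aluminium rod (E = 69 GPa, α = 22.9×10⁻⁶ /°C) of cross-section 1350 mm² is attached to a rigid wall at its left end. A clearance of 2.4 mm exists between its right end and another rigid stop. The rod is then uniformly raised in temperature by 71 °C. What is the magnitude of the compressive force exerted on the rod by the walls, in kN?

If the wall were absent the rod would grow by αΔT L = 22.9×10⁻⁶ × 71 × 2675 = 4.349 mm.
After closing the 2.4 mm clearance, 4.349 − 2.4 = 1.949 mm of expansion remains to be suppressed by the wall.
So σ = E(δ_free − g)/L = 69×10³ × 1.949/2675 = 50.28 MPa.
P = σA = 50.28 × 1350 = 67.88 kN.

P ≈ 67.9 kN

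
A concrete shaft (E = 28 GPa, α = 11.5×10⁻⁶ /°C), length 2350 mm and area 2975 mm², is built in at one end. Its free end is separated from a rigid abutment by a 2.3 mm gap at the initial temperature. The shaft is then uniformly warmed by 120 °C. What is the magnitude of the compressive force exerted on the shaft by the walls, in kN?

P ≈ 33.4 kN

Unrestrained expansion: δ_free = αΔT L = 11.5×10⁻⁶ × 120 × 2350 = 3.243 mm.
This exceeds the 2.3 mm gap, so the wall pushes back. The portion of expansion that must be recovered elastically is δ_free − gap = 3.243 − 2.3 = 0.943 mm.
Compatibility: PL/(AE) = 0.943 mm, so σ = P/A = E × (0.943/2350) = 11.24 MPa.
Force on the wall = σA = 11.24 × 2975 mm² = 33.43 kN.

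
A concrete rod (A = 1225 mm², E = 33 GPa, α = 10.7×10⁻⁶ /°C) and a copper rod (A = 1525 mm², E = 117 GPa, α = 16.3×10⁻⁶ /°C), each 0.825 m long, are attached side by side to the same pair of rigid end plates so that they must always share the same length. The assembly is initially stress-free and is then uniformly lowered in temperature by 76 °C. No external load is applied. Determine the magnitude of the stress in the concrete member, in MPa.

σ ≈ 11.5 MPa (compressive)

The copper has the larger α, so on cooling it would change length more than the concrete if both were free. The rigid plates force a common final length, so the copper is put into tension and the concrete into compression, with equal and opposite forces P (no external load).
Setting the final lengths equal and cancelling L: (α₁ − α₂)ΔT = P/(A₁E₁) + P/(A₂E₂).
|α₁ − α₂|·ΔT = 5.6×10⁻⁶ × 76 = 0.0004256.
1/(A₁E₁) + 1/(A₂E₂) = 1/(1225×33×10³) + 1/(1525×117×10³) = 3.034×10⁻⁸ N⁻¹.
P = 0.0004256 / 3.034×10⁻⁸ = 14030 N = 14.03 kN.
σ_{concrete} = P/A₁ = 14030/1225 = 11.45 MPa, compressive.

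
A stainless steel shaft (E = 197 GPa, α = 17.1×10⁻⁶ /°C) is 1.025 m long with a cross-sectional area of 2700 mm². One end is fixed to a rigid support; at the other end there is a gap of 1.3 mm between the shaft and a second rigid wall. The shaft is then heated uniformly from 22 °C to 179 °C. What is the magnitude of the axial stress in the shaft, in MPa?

σ ≈ 279 MPa (compressive)

Unrestrained expansion: δ_free = αΔT L = 17.1×10⁻⁶ × 157 × 1025 = 2.752 mm.
The gap closes (δ_free > 1.3 mm) and the wall then resists a further 2.752 − 1.3 = 1.452 mm of expansion.
Compatibility: PL/(AE) = 1.452 mm, so σ = P/A = E × (1.452/1025) = 279 MPa.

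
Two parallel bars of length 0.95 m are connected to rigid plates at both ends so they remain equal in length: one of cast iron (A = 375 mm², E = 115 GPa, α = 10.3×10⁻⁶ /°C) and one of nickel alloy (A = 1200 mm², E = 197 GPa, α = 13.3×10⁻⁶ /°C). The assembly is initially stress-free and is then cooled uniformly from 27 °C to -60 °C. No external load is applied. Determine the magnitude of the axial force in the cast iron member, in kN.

The nickel alloy has the larger α, so on cooling it would change length more than the cast iron if both were free. The rigid plates force a common final length, so the nickel alloy is put into tension and the cast iron into compression, with equal and opposite forces P (no external load).
Setting the final lengths equal and cancelling L: (α₁ − α₂)ΔT = P/(A₁E₁) + P/(A₂E₂).
|α₁ − α₂|·ΔT = 3×10⁻⁶ × 87 = 0.000261.
1/(A₁E₁) + 1/(A₂E₂) = 1/(375×115×10³) + 1/(1200×197×10³) = 2.742×10⁻⁸ N⁻¹.
So P = 0.000261 / 2.742×10⁻⁸ = 9.519 kN.

P ≈ 9.52 kN (compressive in the cast iron)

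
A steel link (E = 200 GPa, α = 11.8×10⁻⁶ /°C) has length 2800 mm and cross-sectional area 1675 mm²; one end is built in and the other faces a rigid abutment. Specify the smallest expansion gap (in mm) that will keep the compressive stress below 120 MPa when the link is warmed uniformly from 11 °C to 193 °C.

g ≈ 4.33 mm

With no wall the link would lengthen by αΔT L = 11.8×10⁻⁶ × 182 × 2800 = 6.013 mm.
At the allowable stress the elastic shortening the wall may impose is σL/E = 120 × 2800 / (200×10³) = 1.68 mm.
The gap must absorb the remainder: g_min = 6.013 − 1.68 = 4.333 mm.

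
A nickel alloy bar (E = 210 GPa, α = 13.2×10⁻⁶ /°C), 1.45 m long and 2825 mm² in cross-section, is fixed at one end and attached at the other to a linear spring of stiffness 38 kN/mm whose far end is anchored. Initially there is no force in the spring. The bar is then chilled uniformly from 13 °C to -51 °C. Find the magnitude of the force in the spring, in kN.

P ≈ 42.6 kN

The unrestrained thermal change is αΔT L = 13.2×10⁻⁶ × 64 × 1450 = 1.225 mm.
With a force P in the spring, the elastic change of the bar is PL/(AE) and that of the spring is P/k; compatibility requires their sum to equal δ_free.
So P = δ_free / [L/(AE) + 1/k] = 1.225 / [ 1450/(2825×210×10³) + 1/(38×10³) ].
P = 1.225 / 2.876×10⁻⁵ = 42590 N.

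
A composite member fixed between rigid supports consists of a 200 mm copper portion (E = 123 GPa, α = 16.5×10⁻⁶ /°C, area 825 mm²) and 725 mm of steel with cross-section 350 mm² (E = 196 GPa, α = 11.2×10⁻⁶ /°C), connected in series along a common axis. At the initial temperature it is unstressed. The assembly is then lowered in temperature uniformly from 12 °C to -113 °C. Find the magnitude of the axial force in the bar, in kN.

With the walls removed the bar would change length by δ_free = Σ αᵢΔT Lᵢ = 16.5×10⁻⁶×125×200 + 11.2×10⁻⁶×125×725 = 1.427 mm.
The rigid supports impose zero overall length change; the single axial force P common to all segments must satisfy P Σ Lᵢ/(AᵢEᵢ) = δ_free.
Σ Lᵢ/(AᵢEᵢ) = 200/(825×123×10³) + 725/(350×196×10³) = 1.254×10⁻⁵ mm/N.
Hence P = δ_free / Σ(L/AE) = 1.427/1.254×10⁻⁵ = 113.8 kN (tensile).

P ≈ 114 kN (tensile)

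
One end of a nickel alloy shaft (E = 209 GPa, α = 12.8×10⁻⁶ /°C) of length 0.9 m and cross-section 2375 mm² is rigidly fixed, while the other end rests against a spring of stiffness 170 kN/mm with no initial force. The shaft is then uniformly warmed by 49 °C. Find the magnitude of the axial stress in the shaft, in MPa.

σ ≈ 30.9 MPa (compressive)

The unrestrained thermal change is αΔT L = 12.8×10⁻⁶ × 49 × 900 = 0.5645 mm.
With a force P in the spring, the elastic change of the shaft is PL/(AE) and that of the spring is P/k; compatibility requires their sum to equal δ_free.
So P = δ_free / [L/(AE) + 1/k] = 0.5645 / [ 900/(2375×209×10³) + 1/(170×10³) ].
P = 0.5645 / 7.695×10⁻⁶ = 73350 N.
σ = P/A = 73350/2375 = 30.89 MPa.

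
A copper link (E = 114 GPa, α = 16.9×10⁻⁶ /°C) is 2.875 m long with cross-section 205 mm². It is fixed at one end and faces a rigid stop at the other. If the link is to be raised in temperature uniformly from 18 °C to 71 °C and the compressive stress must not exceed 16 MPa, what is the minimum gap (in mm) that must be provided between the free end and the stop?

Free expansion if unrestrained: δ_free = αΔT L = 16.9×10⁻⁶ × 53 × 2875 = 2.575 mm.
At the allowable stress the elastic shortening the wall may impose is σL/E = 16 × 2875 / (114×10³) = 0.4035 mm.
So the gap has to take up the difference, g_min = δ_free − σL/E = 2.575 − 0.4035 = 2.172 mm.

g ≈ 2.17 mm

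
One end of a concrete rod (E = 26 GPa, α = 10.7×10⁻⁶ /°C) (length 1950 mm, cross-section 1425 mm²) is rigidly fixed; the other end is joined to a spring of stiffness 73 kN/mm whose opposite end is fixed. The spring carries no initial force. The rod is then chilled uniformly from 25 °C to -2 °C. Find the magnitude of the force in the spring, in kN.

Free thermal contraction: δ_free = αΔT L = 10.7×10⁻⁶ × 27 × 1950 = 0.5634 mm.
With a force P in the spring, the elastic change of the rod is PL/(AE) and that of the spring is P/k; compatibility requires their sum to equal δ_free.
So P = δ_free / [L/(AE) + 1/k] = 0.5634 / [ 1950/(1425×26×10³) + 1/(73×10³) ].
P = 0.5634 / 6.633×10⁻⁵ = 8493 N.

P ≈ 8.49 kN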